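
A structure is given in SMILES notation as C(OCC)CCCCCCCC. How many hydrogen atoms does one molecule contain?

24

Atom tally by fragment:
  C2H5OCH2 → C:3 H:7 O:1
  CH2 → C:1 H:2
  CH2 → C:1 H:2
  CH2 → C:1 H:2
  CH2 → C:1 H:2
  CH2 → C:1 H:2
  CH2 → C:1 H:2
  CH2 → C:1 H:2
  CH3 → C:1 H:3
Element totals:
  C: 11
  H: 24
  O: 1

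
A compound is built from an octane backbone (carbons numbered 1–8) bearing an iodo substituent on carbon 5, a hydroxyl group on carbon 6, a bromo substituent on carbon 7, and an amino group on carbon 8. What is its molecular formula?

Atom tally by fragment:
  CH3 → C:1 H:3
  CH2 → C:1 H:2
  CH2 → C:1 H:2
  CH2 → C:1 H:2
  CH(I) → C:1 H:1 I:1
  CH(OH) → C:1 H:2 O:1
  CH(Br) → C:1 H:1 Br:1
  CH2NH2 → C:1 H:4 N:1
Element totals:
  C: 8
  H: 17
  Br: 1
  I: 1
  N: 1
  O: 1

C8H17BrINO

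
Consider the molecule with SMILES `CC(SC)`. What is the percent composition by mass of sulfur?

42.10%

Atom tally by fragment:
  CH3 → C:1 H:3
  CH2SCH3 → C:2 H:5 S:1
Element totals:
  C: 3
  H: 8
  S: 1
Molecular formula: C3H8S.
Molar mass = 76.157 g/mol.
Mass from S: 1 × 32.06 = 32.060 g/mol.
%S = 32.060 / 76.157 × 100 = 42.10%.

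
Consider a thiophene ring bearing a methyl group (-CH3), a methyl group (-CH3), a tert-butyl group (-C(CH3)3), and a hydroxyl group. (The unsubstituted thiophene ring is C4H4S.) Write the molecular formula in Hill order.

Atom tally by fragment:
  thiophene ring core → C:4 H:4 S:1
  (− 4 ring H displaced by substituents)
  + CH3 → C:1 H:3
  + CH3 → C:1 H:3
  + C(CH3)3 → C:4 H:9
  + OH → O:1 H:1
Element totals:
  C: 10
  H: 16
  O: 1
  S: 1

C10H16OS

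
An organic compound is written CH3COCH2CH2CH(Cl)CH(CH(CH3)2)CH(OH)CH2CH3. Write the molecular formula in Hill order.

Element totals:
  C: 12
  H: 23
  Cl: 1
  O: 2

C12H23ClO2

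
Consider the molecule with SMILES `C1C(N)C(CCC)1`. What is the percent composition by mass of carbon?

Atom tally by fragment:
  cyclopropane ring core → C:3 H:6
  (− 2 ring H displaced by substituents)
  + NH2 → N:1 H:2
  + CH2CH2CH3 → C:3 H:7
Element totals:
  C: 6
  H: 13
  N: 1
Molecular formula: C6H13N.
Molar mass = 99.177 g/mol.
Mass from C: 6 × 12.011 = 72.066 g/mol.
%C = 72.066 / 99.177 × 100 = 72.66%.

72.66%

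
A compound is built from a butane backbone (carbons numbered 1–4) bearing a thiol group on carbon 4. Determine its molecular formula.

Atom tally by fragment:
  CH3 → C:1 H:3
  CH2 → C:1 H:2
  CH2 → C:1 H:2
  CH2SH → C:1 H:3 S:1
Element totals:
  C: 4
  H: 10
  S: 1

C4H10S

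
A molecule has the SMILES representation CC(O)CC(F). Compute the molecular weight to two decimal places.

92.11 g/mol

Atom tally by fragment:
  CH3 → C:1 H:3
  CH(OH) → C:1 H:2 O:1
  CH2 → C:1 H:2
  CH2F → C:1 H:2 F:1
Element totals:
  C: 4
  H: 9
  F: 1
  O: 1
Molecular formula: C4H9FO.
  M = 4(12.011) + 9(1.008) + 18.998 + 15.999
    = 48.044 + 9.072 + 18.998 + 15.999 = 92.113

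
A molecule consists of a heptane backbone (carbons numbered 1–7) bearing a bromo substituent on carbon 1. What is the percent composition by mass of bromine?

Atom tally by fragment:
  BrCH2 → C:1 H:2 Br:1
  CH2 → C:1 H:2
  CH2 → C:1 H:2
  CH2 → C:1 H:2
  CH2 → C:1 H:2
  CH2 → C:1 H:2
  CH3 → C:1 H:3
Element totals:
  C: 7
  H: 15
  Br: 1
Molecular formula: C7H15Br.
Molar mass = 179.101 g/mol.
Mass from Br: 1 × 79.904 = 79.904 g/mol.
%Br = 79.904 / 179.101 × 100 = 44.61%.

44.61%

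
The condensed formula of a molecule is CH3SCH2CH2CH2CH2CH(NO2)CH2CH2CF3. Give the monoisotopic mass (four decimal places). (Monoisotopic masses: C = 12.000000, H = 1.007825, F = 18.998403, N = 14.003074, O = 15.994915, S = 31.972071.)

259.0854

Atom tally by fragment:
  CH3SCH2 → C:2 H:5 S:1
  CH2 → C:1 H:2
  CH2 → C:1 H:2
  CH2 → C:1 H:2
  CH(NO2) → C:1 H:1 N:1 O:2
  CH2 → C:1 H:2
  CH2CF3 → C:2 H:2 F:3
Element totals:
  C: 9
  H: 16
  F: 3
  N: 1
  O: 2
  S: 1
Molecular formula: C9H16F3NO2S.
  M = 9(12.0) + 16(1.007825) + 3(18.998403) + 14.003074 + 2(15.994915) + 31.972071
    = 108.000000 + 16.125200 + 56.995209 + 14.003074 + 31.989830 + 31.972071 = 259.085384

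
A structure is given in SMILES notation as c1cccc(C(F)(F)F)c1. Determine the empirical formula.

C7H5F3

Atom tally by fragment:
  benzene ring core → C:6 H:6
  (− 1 ring H displaced by substituents)
  + CF3 → C:1 F:3
Element totals:
  C: 7
  H: 5
  F: 3
Molecular formula: C7H5F3.
gcd of subscripts (7, 3, 5) = 1, so the empirical formula equals the molecular formula.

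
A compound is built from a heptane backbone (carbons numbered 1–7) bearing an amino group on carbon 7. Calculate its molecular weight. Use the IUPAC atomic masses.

Atom tally by fragment:
  CH3 → C:1 H:3
  CH2 → C:1 H:2
  CH2 → C:1 H:2
  CH2 → C:1 H:2
  CH2 → C:1 H:2
  CH2 → C:1 H:2
  CH2NH2 → C:1 H:4 N:1
Element totals:
  C: 7
  H: 17
  N: 1
Molecular formula: C7H17N.
  M = 7(12.011) + 17(1.008) + 14.007
    = 84.077 + 17.136 + 14.007 = 115.220

115.22 g/mol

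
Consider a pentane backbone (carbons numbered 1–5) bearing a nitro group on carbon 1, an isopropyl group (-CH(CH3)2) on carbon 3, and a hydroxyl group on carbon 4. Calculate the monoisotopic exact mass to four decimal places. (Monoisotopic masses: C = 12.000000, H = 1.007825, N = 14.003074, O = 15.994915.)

175.1208

Atom tally by fragment:
  O2NCH2 → C:1 H:2 N:1 O:2
  CH2 → C:1 H:2
  CH(CH(CH3)2) → C:4 H:8
  CH(OH) → C:1 H:2 O:1
  CH3 → C:1 H:3
Element totals:
  C: 8
  H: 17
  N: 1
  O: 3
Molecular formula: C8H17NO3.
  M = 8(12.0) + 17(1.007825) + 14.003074 + 3(15.994915)
    = 96.000000 + 17.133025 + 14.003074 + 47.984745 = 175.120844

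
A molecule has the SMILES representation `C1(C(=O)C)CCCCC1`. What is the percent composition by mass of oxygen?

12.68%

Atom tally by fragment:
  cyclohexane ring core → C:6 H:12
  (− 1 ring H displaced by substituents)
  + COCH3 → C:2 H:3 O:1
Element totals:
  C: 8
  H: 14
  O: 1
Molecular formula: C8H14O.
Molar mass = 126.199 g/mol.
Mass from O: 1 × 15.999 = 15.999 g/mol.
%O = 15.999 / 126.199 × 100 = 12.68%.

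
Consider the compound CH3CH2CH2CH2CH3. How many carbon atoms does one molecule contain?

5

Atom tally by fragment:
  CH3 → C:1 H:3
  CH2 → C:1 H:2
  CH2 → C:1 H:2
  CH2 → C:1 H:2
  CH3 → C:1 H:3
Element totals:
  C: 5
  H: 12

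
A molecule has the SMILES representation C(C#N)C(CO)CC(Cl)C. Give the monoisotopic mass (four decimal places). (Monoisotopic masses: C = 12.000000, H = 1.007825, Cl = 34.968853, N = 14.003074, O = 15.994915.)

161.0607

Atom tally by fragment:
  NCCH2 → C:2 H:2 N:1
  CH(CH2OH) → C:2 H:4 O:1
  CH2 → C:1 H:2
  CH(Cl) → C:1 H:1 Cl:1
  CH3 → C:1 H:3
Element totals:
  C: 7
  H: 12
  Cl: 1
  N: 1
  O: 1
Molecular formula: C7H12ClNO.
  M = 7(12.0) + 12(1.007825) + 34.968853 + 14.003074 + 15.994915
    = 84.000000 + 12.093900 + 34.968853 + 14.003074 + 15.994915 = 161.060742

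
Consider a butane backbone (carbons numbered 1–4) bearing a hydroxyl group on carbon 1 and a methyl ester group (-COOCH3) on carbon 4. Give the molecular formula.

Atom tally by fragment:
  HOCH2 → C:1 H:3 O:1
  CH2 → C:1 H:2
  CH2 → C:1 H:2
  CH2COOCH3 → C:3 H:5 O:2
Element totals:
  C: 6
  H: 12
  O: 3

C6H12O3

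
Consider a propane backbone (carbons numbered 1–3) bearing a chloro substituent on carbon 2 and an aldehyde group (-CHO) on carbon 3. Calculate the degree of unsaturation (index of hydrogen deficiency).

Atom tally by fragment:
  CH3 → C:1 H:3
  CH(Cl) → C:1 H:1 Cl:1
  CH2CHO → C:2 H:3 O:1
Element totals:
  C: 4
  H: 7
  Cl: 1
  O: 1
Molecular formula: C4H7ClO.
DoU = (2C + 2 + N − H − X) / 2 = (2·4 + 2 + 0 − 7 − 1) / 2 = 1.

1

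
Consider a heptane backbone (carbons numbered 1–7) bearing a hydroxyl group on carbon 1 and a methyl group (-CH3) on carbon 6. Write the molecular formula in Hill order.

Atom tally by fragment:
  HOCH2 → C:1 H:3 O:1
  CH2 → C:1 H:2
  CH2 → C:1 H:2
  CH2 → C:1 H:2
  CH2 → C:1 H:2
  CH(CH3) → C:2 H:4
  CH3 → C:1 H:3
Element totals:
  C: 8
  H: 18
  O: 1

C8H18O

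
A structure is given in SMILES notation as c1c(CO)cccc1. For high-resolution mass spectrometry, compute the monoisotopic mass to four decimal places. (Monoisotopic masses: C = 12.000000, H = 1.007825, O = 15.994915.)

Atom tally by fragment:
  benzene ring core → C:6 H:6
  (− 1 ring H displaced by substituents)
  + CH2OH → C:1 H:3 O:1
Element totals:
  C: 7
  H: 8
  O: 1
Molecular formula: C7H8O.
  M = 7(12.0) + 8(1.007825) + 15.994915
    = 84.000000 + 8.062600 + 15.994915 = 108.057515

108.0575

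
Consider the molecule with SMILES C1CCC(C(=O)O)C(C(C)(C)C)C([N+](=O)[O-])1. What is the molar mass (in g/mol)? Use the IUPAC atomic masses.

229.28 g/mol

Atom tally by fragment:
  cyclohexane ring core → C:6 H:12
  (− 3 ring H displaced by substituents)
  + COOH → C:1 H:1 O:2
  + C(CH3)3 → C:4 H:9
  + NO2 → N:1 O:2
Element totals:
  C: 11
  H: 19
  N: 1
  O: 4
Molecular formula: C11H19NO4.
  M = 11(12.011) + 19(1.008) + 14.007 + 4(15.999)
    = 132.121 + 19.152 + 14.007 + 63.996 = 229.276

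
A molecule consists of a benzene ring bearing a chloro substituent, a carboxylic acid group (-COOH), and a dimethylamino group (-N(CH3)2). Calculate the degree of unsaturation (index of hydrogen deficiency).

5

Atom tally by fragment:
  benzene ring core → C:6 H:6
  (− 3 ring H displaced by substituents)
  + Cl → Cl:1
  + COOH → C:1 H:1 O:2
  + N(CH3)2 → N:1 C:2 H:6
Element totals:
  C: 9
  H: 10
  Cl: 1
  N: 1
  O: 2
Molecular formula: C9H10ClNO2.
DoU = (2C + 2 + N − H − X) / 2 = (2·9 + 2 + 1 − 10 − 1) / 2 = 5.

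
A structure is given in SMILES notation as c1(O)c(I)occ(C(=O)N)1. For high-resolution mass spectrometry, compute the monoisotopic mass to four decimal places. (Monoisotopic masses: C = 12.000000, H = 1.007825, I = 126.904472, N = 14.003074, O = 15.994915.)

Atom tally by fragment:
  furan ring core → C:4 H:4 O:1
  (− 3 ring H displaced by substituents)
  + OH → O:1 H:1
  + I → I:1
  + CONH2 → C:1 H:2 O:1 N:1
Element totals:
  C: 5
  H: 4
  I: 1
  N: 1
  O: 3
Molecular formula: C5H4INO3.
  M = 5(12.0) + 4(1.007825) + 126.904472 + 14.003074 + 3(15.994915)
    = 60.000000 + 4.031300 + 126.904472 + 14.003074 + 47.984745 = 252.923591

252.9236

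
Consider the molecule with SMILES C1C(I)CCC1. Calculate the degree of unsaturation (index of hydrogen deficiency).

Atom tally by fragment:
  cyclopentane ring core → C:5 H:10
  (− 1 ring H displaced by substituents)
  + I → I:1
Element totals:
  C: 5
  H: 9
  I: 1
Molecular formula: C5H9I.
DoU = (2C + 2 + N − H − X) / 2 = (2·5 + 2 + 0 − 9 − 1) / 2 = 1.

1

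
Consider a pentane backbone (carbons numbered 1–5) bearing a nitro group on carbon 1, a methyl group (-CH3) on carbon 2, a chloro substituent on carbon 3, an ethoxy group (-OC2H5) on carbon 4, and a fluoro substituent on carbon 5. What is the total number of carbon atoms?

Atom tally by fragment:
  O2NCH2 → C:1 H:2 N:1 O:2
  CH(CH3) → C:2 H:4
  CH(Cl) → C:1 H:1 Cl:1
  CH(OC2H5) → C:3 H:6 O:1
  CH2F → C:1 H:2 F:1
Element totals:
  C: 8
  H: 15
  Cl: 1
  F: 1
  N: 1
  O: 3

8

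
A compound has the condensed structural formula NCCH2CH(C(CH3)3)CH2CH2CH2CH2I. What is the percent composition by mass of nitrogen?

Atom tally by fragment:
  NCCH2 → C:2 H:2 N:1
  CH(C(CH3)3) → C:5 H:10
  CH2 → C:1 H:2
  CH2 → C:1 H:2
  CH2 → C:1 H:2
  CH2I → C:1 H:2 I:1
Element totals:
  C: 11
  H: 20
  I: 1
  N: 1
Molecular formula: C11H20IN.
Molar mass = 293.192 g/mol.
Mass from N: 1 × 14.007 = 14.007 g/mol.
%N = 14.007 / 293.192 × 100 = 4.78%.

4.78%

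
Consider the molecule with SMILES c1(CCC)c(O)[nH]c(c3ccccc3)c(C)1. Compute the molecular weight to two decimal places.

215.30 g/mol

Atom tally by fragment:
  pyrrole ring core → C:4 H:5 N:1
  (− 4 ring H displaced by substituents)
  + CH2CH2CH3 → C:3 H:7
  + OH → O:1 H:1
  + C6H5 → C:6 H:5
  + CH3 → C:1 H:3
Element totals:
  C: 14
  H: 17
  N: 1
  O: 1
Molecular formula: C14H17NO.
  M = 14(12.011) + 17(1.008) + 14.007 + 15.999
    = 168.154 + 17.136 + 14.007 + 15.999 = 215.296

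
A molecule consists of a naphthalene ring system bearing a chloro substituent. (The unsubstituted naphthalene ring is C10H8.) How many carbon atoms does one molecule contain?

10

Atom tally by fragment:
  naphthalene ring system core → C:10 H:8
  (− 1 ring H displaced by substituents)
  + Cl → Cl:1
Element totals:
  C: 10
  H: 7
  Cl: 1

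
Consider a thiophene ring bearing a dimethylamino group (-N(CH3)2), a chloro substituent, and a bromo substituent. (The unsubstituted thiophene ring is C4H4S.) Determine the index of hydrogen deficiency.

Atom tally by fragment:
  thiophene ring core → C:4 H:4 S:1
  (− 3 ring H displaced by substituents)
  + N(CH3)2 → N:1 C:2 H:6
  + Cl → Cl:1
  + Br → Br:1
Element totals:
  C: 6
  H: 7
  Br: 1
  Cl: 1
  N: 1
  S: 1
Molecular formula: C6H7BrClNS.
DoU = (2C + 2 + N − H − X) / 2 = (2·6 + 2 + 1 − 7 − 2) / 2 = 3.

3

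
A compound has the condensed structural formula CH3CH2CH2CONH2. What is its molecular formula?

Atom tally by fragment:
  CH3 → C:1 H:3
  CH2 → C:1 H:2
  CH2CONH2 → C:2 H:4 O:1 N:1
Element totals:
  C: 4
  H: 9
  N: 1
  O: 1

C4H9NO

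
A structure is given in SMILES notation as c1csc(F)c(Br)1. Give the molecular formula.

Atom tally by fragment:
  thiophene ring core → C:4 H:4 S:1
  (− 2 ring H displaced by substituents)
  + F → F:1
  + Br → Br:1
Element totals:
  C: 4
  H: 2
  Br: 1
  F: 1
  S: 1

C4H2BrFS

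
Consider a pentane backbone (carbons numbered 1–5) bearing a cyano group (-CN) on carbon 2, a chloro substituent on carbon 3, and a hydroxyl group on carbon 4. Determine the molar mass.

Atom tally by fragment:
  CH3 → C:1 H:3
  CH(CN) → C:2 H:1 N:1
  CH(Cl) → C:1 H:1 Cl:1
  CH(OH) → C:1 H:2 O:1
  CH3 → C:1 H:3
Element totals:
  C: 6
  H: 10
  Cl: 1
  N: 1
  O: 1
Molecular formula: C6H10ClNO.
  M = 6(12.011) + 10(1.008) + 35.45 + 14.007 + 15.999
    = 72.066 + 10.080 + 35.450 + 14.007 + 15.999 = 147.602

147.60 g/mol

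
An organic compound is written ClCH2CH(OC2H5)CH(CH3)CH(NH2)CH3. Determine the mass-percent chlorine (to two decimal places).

Atom tally by fragment:
  ClCH2 → C:1 H:2 Cl:1
  CH(OC2H5) → C:3 H:6 O:1
  CH(CH3) → C:2 H:4
  CH(NH2) → C:1 H:3 N:1
  CH3 → C:1 H:3
Element totals:
  C: 8
  H: 18
  Cl: 1
  N: 1
  O: 1
Molecular formula: C8H18ClNO.
Molar mass = 179.688 g/mol.
Mass from Cl: 1 × 35.45 = 35.450 g/mol.
%Cl = 35.450 / 179.688 × 100 = 19.73%.

19.73%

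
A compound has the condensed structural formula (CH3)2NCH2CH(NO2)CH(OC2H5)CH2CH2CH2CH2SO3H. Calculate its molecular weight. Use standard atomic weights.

Atom tally by fragment:
  (CH3)2NCH2 → C:3 H:8 N:1
  CH(NO2) → C:1 H:1 N:1 O:2
  CH(OC2H5) → C:3 H:6 O:1
  CH2 → C:1 H:2
  CH2 → C:1 H:2
  CH2 → C:1 H:2
  CH2SO3H → C:1 H:3 S:1 O:3
Element totals:
  C: 11
  H: 24
  N: 2
  O: 6
  S: 1
Molecular formula: C11H24N2O6S.
  M = 11(12.011) + 24(1.008) + 2(14.007) + 6(15.999) + 32.06
    = 132.121 + 24.192 + 28.014 + 95.994 + 32.060 = 312.381

312.38 g/mol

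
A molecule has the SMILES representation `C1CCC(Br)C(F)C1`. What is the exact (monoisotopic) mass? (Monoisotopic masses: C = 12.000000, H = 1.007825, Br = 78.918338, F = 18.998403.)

179.9950

Atom tally by fragment:
  cyclohexane ring core → C:6 H:12
  (− 2 ring H displaced by substituents)
  + Br → Br:1
  + F → F:1
Element totals:
  C: 6
  H: 10
  Br: 1
  F: 1
Molecular formula: C6H10BrF.
  M = 6(12.0) + 10(1.007825) + 78.918338 + 18.998403
    = 72.000000 + 10.078250 + 78.918338 + 18.998403 = 179.994991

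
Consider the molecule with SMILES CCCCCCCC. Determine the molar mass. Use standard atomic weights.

114.23 g/mol

Atom tally by fragment:
  CH3 → C:1 H:3
  CH2 → C:1 H:2
  CH2 → C:1 H:2
  CH2 → C:1 H:2
  CH2 → C:1 H:2
  CH2 → C:1 H:2
  CH2 → C:1 H:2
  CH3 → C:1 H:3
Element totals:
  C: 8
  H: 18
Molecular formula: C8H18.
  M = 8(12.011) + 18(1.008)
    = 96.088 + 18.144 = 114.232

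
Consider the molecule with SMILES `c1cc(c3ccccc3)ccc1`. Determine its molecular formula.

C12H10

Atom tally by fragment:
  benzene ring core → C:6 H:6
  (− 1 ring H displaced by substituents)
  + C6H5 → C:6 H:5
Element totals:
  C: 12
  H: 10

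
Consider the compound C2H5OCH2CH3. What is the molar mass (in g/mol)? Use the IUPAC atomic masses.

Atom tally by fragment:
  C2H5OCH2 → C:3 H:7 O:1
  CH3 → C:1 H:3
Element totals:
  C: 4
  H: 10
  O: 1
Molecular formula: C4H10O.
  M = 4(12.011) + 10(1.008) + 15.999
    = 48.044 + 10.080 + 15.999 = 74.123

74.12 g/mol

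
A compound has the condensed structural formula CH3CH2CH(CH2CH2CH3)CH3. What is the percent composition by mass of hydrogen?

Element totals:
  C: 7
  H: 16
Molecular formula: C7H16.
Molar mass = 100.205 g/mol.
Mass from H: 16 × 1.008 = 16.128 g/mol.
%H = 16.128 / 100.205 × 100 = 16.10%.

16.10%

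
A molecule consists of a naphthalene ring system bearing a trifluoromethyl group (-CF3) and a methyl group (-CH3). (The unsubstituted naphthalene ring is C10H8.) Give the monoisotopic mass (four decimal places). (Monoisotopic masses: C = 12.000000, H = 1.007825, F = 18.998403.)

Atom tally by fragment:
  naphthalene ring system core → C:10 H:8
  (− 2 ring H displaced by substituents)
  + CF3 → C:1 F:3
  + CH3 → C:1 H:3
Element totals:
  C: 12
  H: 9
  F: 3
Molecular formula: C12H9F3.
  M = 12(12.0) + 9(1.007825) + 3(18.998403)
    = 144.000000 + 9.070425 + 56.995209 = 210.065634

210.0656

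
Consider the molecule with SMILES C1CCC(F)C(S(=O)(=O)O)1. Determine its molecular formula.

C5H9FO3S

Atom tally by fragment:
  cyclopentane ring core → C:5 H:10
  (− 2 ring H displaced by substituents)
  + F → F:1
  + SO3H → S:1 O:3 H:1
Element totals:
  C: 5
  H: 9
  F: 1
  O: 3
  S: 1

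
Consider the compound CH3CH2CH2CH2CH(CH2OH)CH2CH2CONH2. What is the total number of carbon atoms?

9

Element totals:
  C: 9
  H: 19
  N: 1
  O: 2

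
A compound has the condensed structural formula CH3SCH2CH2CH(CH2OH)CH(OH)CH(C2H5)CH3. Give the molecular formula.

Atom tally by fragment:
  CH3SCH2 → C:2 H:5 S:1
  CH2 → C:1 H:2
  CH(CH2OH) → C:2 H:4 O:1
  CH(OH) → C:1 H:2 O:1
  CH(C2H5) → C:3 H:6
  CH3 → C:1 H:3
Element totals:
  C: 10
  H: 22
  O: 2
  S: 1

C10H22O2S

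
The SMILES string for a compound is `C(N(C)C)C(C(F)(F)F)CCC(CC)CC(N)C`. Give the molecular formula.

Atom tally by fragment:
  (CH3)2NCH2 → C:3 H:8 N:1
  CH(CF3) → C:2 H:1 F:3
  CH2 → C:1 H:2
  CH2 → C:1 H:2
  CH(C2H5) → C:3 H:6
  CH2 → C:1 H:2
  CH(NH2) → C:1 H:3 N:1
  CH3 → C:1 H:3
Element totals:
  C: 13
  H: 27
  F: 3
  N: 2

C13H27F3N2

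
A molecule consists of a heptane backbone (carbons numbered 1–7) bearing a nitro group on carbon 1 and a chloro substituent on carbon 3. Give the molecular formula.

Atom tally by fragment:
  O2NCH2 → C:1 H:2 N:1 O:2
  CH2 → C:1 H:2
  CH(Cl) → C:1 H:1 Cl:1
  CH2 → C:1 H:2
  CH2 → C:1 H:2
  CH2 → C:1 H:2
  CH3 → C:1 H:3
Element totals:
  C: 7
  H: 14
  Cl: 1
  N: 1
  O: 2

C7H14ClNO2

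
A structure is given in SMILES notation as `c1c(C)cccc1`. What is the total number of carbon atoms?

Atom tally by fragment:
  benzene ring core → C:6 H:6
  (− 1 ring H displaced by substituents)
  + CH3 → C:1 H:3
Element totals:
  C: 7
  H: 8

7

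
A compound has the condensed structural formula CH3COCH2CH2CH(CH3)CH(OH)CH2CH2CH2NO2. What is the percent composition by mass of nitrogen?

6.45%

Atom tally by fragment:
  CH3COCH2 → C:3 H:5 O:1
  CH2 → C:1 H:2
  CH(CH3) → C:2 H:4
  CH(OH) → C:1 H:2 O:1
  CH2 → C:1 H:2
  CH2 → C:1 H:2
  CH2NO2 → C:1 H:2 N:1 O:2
Element totals:
  C: 10
  H: 19
  N: 1
  O: 4
Molecular formula: C10H19NO4.
Molar mass = 217.265 g/mol.
Mass from N: 1 × 14.007 = 14.007 g/mol.
%N = 14.007 / 217.265 × 100 = 6.45%.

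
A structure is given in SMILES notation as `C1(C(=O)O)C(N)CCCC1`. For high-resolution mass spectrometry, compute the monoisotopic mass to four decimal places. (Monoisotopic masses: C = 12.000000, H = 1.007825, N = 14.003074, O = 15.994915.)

143.0946

Atom tally by fragment:
  cyclohexane ring core → C:6 H:12
  (− 2 ring H displaced by substituents)
  + COOH → C:1 H:1 O:2
  + NH2 → N:1 H:2
Element totals:
  C: 7
  H: 13
  N: 1
  O: 2
Molecular formula: C7H13NO2.
  M = 7(12.0) + 13(1.007825) + 14.003074 + 2(15.994915)
    = 84.000000 + 13.101725 + 14.003074 + 31.989830 = 143.094629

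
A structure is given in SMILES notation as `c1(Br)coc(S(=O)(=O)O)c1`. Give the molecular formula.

C4H3BrO4S

Atom tally by fragment:
  furan ring core → C:4 H:4 O:1
  (− 2 ring H displaced by substituents)
  + Br → Br:1
  + SO3H → S:1 O:3 H:1
Element totals:
  C: 4
  H: 3
  Br: 1
  O: 4
  S: 1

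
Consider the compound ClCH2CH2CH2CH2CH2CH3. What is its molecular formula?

Atom tally by fragment:
  ClCH2 → C:1 H:2 Cl:1
  CH2 → C:1 H:2
  CH2 → C:1 H:2
  CH2 → C:1 H:2
  CH2 → C:1 H:2
  CH3 → C:1 H:3
Element totals:
  C: 6
  H: 13
  Cl: 1

C6H13Cl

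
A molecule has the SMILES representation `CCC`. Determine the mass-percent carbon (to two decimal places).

81.71%

Atom tally by fragment:
  CH3 → C:1 H:3
  CH2 → C:1 H:2
  CH3 → C:1 H:3
Element totals:
  C: 3
  H: 8
Molecular formula: C3H8.
Molar mass = 44.097 g/mol.
Mass from C: 3 × 12.011 = 36.033 g/mol.
%C = 36.033 / 44.097 × 100 = 81.71%.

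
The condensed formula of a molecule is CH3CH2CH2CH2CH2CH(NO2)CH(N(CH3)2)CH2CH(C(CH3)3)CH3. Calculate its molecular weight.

Atom tally by fragment:
  CH3 → C:1 H:3
  CH2 → C:1 H:2
  CH2 → C:1 H:2
  CH2 → C:1 H:2
  CH2 → C:1 H:2
  CH(NO2) → C:1 H:1 N:1 O:2
  CH(N(CH3)2) → C:3 H:7 N:1
  CH2 → C:1 H:2
  CH(C(CH3)3) → C:5 H:10
  CH3 → C:1 H:3
Element totals:
  C: 16
  H: 34
  N: 2
  O: 2
Molecular formula: C16H34N2O2.
  M = 16(12.011) + 34(1.008) + 2(14.007) + 2(15.999)
    = 192.176 + 34.272 + 28.014 + 31.998 = 286.460

286.46 g/mol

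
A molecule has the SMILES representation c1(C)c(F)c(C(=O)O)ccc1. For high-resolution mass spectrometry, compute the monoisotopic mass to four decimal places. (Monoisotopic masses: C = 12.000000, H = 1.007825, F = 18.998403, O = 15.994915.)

Atom tally by fragment:
  benzene ring core → C:6 H:6
  (− 3 ring H displaced by substituents)
  + CH3 → C:1 H:3
  + F → F:1
  + COOH → C:1 H:1 O:2
Element totals:
  C: 8
  H: 7
  F: 1
  O: 2
Molecular formula: C8H7FO2.
  M = 8(12.0) + 7(1.007825) + 18.998403 + 2(15.994915)
    = 96.000000 + 7.054775 + 18.998403 + 31.989830 = 154.043008

154.0430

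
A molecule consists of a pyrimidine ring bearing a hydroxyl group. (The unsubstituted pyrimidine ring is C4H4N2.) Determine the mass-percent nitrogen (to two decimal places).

29.15%

Atom tally by fragment:
  pyrimidine ring core → C:4 H:4 N:2
  (− 1 ring H displaced by substituents)
  + OH → O:1 H:1
Element totals:
  C: 4
  H: 4
  N: 2
  O: 1
Molecular formula: C4H4N2O.
Molar mass = 96.089 g/mol.
Mass from N: 2 × 14.007 = 28.014 g/mol.
%N = 28.014 / 96.089 × 100 = 29.15%.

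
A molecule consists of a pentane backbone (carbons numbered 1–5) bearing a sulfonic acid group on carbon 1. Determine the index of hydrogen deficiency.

Atom tally by fragment:
  HO3SCH2 → C:1 H:3 S:1 O:3
  CH2 → C:1 H:2
  CH2 → C:1 H:2
  CH2 → C:1 H:2
  CH3 → C:1 H:3
Element totals:
  C: 5
  H: 12
  O: 3
  S: 1
Molecular formula: C5H12O3S.
DoU = (2C + 2 + N − H − X) / 2 = (2·5 + 2 + 0 − 12 − 0) / 2 = 0.

0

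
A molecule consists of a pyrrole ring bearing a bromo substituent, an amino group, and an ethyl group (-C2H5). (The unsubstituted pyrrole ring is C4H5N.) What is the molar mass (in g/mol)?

189.06 g/mol

Atom tally by fragment:
  pyrrole ring core → C:4 H:5 N:1
  (− 3 ring H displaced by substituents)
  + Br → Br:1
  + NH2 → N:1 H:2
  + C2H5 → C:2 H:5
Element totals:
  C: 6
  H: 9
  Br: 1
  N: 2
Molecular formula: C6H9BrN2.
  M = 6(12.011) + 9(1.008) + 79.904 + 2(14.007)
    = 72.066 + 9.072 + 79.904 + 28.014 = 189.056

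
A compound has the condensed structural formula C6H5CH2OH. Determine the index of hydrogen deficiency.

Atom tally by fragment:
  benzene ring core → C:6 H:6
  (− 1 ring H displaced by substituents)
  + CH2OH → C:1 H:3 O:1
Element totals:
  C: 7
  H: 8
  O: 1
Molecular formula: C7H8O.
DoU = (2C + 2 + N − H − X) / 2 = (2·7 + 2 + 0 − 8 − 0) / 2 = 4.

4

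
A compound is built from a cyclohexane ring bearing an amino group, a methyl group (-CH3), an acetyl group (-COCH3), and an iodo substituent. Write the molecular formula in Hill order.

Atom tally by fragment:
  cyclohexane ring core → C:6 H:12
  (− 4 ring H displaced by substituents)
  + NH2 → N:1 H:2
  + CH3 → C:1 H:3
  + COCH3 → C:2 H:3 O:1
  + I → I:1
Element totals:
  C: 9
  H: 16
  I: 1
  N: 1
  O: 1

C9H16INO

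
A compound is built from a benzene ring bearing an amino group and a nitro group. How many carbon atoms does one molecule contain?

Atom tally by fragment:
  benzene ring core → C:6 H:6
  (− 2 ring H displaced by substituents)
  + NH2 → N:1 H:2
  + NO2 → N:1 O:2
Element totals:
  C: 6
  H: 6
  N: 2
  O: 2

6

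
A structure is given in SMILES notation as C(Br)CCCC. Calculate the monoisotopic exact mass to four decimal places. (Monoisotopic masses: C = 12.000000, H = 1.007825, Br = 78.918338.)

150.0044

Atom tally by fragment:
  BrCH2 → C:1 H:2 Br:1
  CH2 → C:1 H:2
  CH2 → C:1 H:2
  CH2 → C:1 H:2
  CH3 → C:1 H:3
Element totals:
  C: 5
  H: 11
  Br: 1
Molecular formula: C5H11Br.
  M = 5(12.0) + 11(1.007825) + 78.918338
    = 60.000000 + 11.086075 + 78.918338 = 150.004413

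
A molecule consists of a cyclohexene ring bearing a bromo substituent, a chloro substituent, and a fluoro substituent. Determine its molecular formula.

Atom tally by fragment:
  cyclohexene ring core → C:6 H:10
  (− 3 ring H displaced by substituents)
  + Br → Br:1
  + Cl → Cl:1
  + F → F:1
Element totals:
  C: 6
  H: 7
  Br: 1
  Cl: 1
  F: 1

C6H7BrClF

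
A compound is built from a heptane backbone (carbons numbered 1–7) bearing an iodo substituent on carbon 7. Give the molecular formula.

C7H15I

Atom tally by fragment:
  CH3 → C:1 H:3
  CH2 → C:1 H:2
  CH2 → C:1 H:2
  CH2 → C:1 H:2
  CH2 → C:1 H:2
  CH2 → C:1 H:2
  CH2I → C:1 H:2 I:1
Element totals:
  C: 7
  H: 15
  I: 1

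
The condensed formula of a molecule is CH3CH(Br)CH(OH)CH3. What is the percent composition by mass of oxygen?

10.46%

Atom tally by fragment:
  CH3 → C:1 H:3
  CH(Br) → C:1 H:1 Br:1
  CH(OH) → C:1 H:2 O:1
  CH3 → C:1 H:3
Element totals:
  C: 4
  H: 9
  Br: 1
  O: 1
Molecular formula: C4H9BrO.
Molar mass = 153.019 g/mol.
Mass from O: 1 × 15.999 = 15.999 g/mol.
%O = 15.999 / 153.019 × 100 = 10.46%.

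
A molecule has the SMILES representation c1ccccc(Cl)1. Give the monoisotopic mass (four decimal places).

Atom tally by fragment:
  benzene ring core → C:6 H:6
  (− 1 ring H displaced by substituents)
  + Cl → Cl:1
Element totals:
  C: 6
  H: 5
  Cl: 1
Molecular formula: C6H5Cl.
  M = 6(12.0) + 5(1.007825) + 34.968853
    = 72.000000 + 5.039125 + 34.968853 = 112.007978

112.0080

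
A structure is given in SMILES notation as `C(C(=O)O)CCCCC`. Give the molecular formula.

C7H14O2

Atom tally by fragment:
  HOOCCH2 → C:2 H:3 O:2
  CH2 → C:1 H:2
  CH2 → C:1 H:2
  CH2 → C:1 H:2
  CH2 → C:1 H:2
  CH3 → C:1 H:3
Element totals:
  C: 7
  H: 14
  O: 2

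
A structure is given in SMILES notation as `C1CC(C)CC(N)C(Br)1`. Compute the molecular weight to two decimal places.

Atom tally by fragment:
  cyclohexane ring core → C:6 H:12
  (− 3 ring H displaced by substituents)
  + CH3 → C:1 H:3
  + NH2 → N:1 H:2
  + Br → Br:1
Element totals:
  C: 7
  H: 14
  Br: 1
  N: 1
Molecular formula: C7H14BrN.
  M = 7(12.011) + 14(1.008) + 79.904 + 14.007
    = 84.077 + 14.112 + 79.904 + 14.007 = 192.100

192.10 g/mol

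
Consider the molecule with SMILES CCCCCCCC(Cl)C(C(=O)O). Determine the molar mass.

Atom tally by fragment:
  CH3 → C:1 H:3
  CH2 → C:1 H:2
  CH2 → C:1 H:2
  CH2 → C:1 H:2
  CH2 → C:1 H:2
  CH2 → C:1 H:2
  CH2 → C:1 H:2
  CH(Cl) → C:1 H:1 Cl:1
  CH2COOH → C:2 H:3 O:2
Element totals:
  C: 10
  H: 19
  Cl: 1
  O: 2
Molecular formula: C10H19ClO2.
  M = 10(12.011) + 19(1.008) + 35.45 + 2(15.999)
    = 120.110 + 19.152 + 35.450 + 31.998 = 206.710

206.71 g/mol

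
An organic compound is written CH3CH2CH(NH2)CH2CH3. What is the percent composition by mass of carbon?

Element totals:
  C: 5
  H: 13
  N: 1
Molecular formula: C5H13N.
Molar mass = 87.166 g/mol.
Mass from C: 5 × 12.011 = 60.055 g/mol.
%C = 60.055 / 87.166 × 100 = 68.90%.

68.90%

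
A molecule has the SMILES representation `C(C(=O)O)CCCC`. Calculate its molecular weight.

Atom tally by fragment:
  HOOCCH2 → C:2 H:3 O:2
  CH2 → C:1 H:2
  CH2 → C:1 H:2
  CH2 → C:1 H:2
  CH3 → C:1 H:3
Element totals:
  C: 6
  H: 12
  O: 2
Molecular formula: C6H12O2.
  M = 6(12.011) + 12(1.008) + 2(15.999)
    = 72.066 + 12.096 + 31.998 = 116.160

116.16 g/mol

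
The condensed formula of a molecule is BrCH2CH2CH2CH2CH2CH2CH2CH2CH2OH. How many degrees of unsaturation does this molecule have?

Atom tally by fragment:
  BrCH2 → C:1 H:2 Br:1
  CH2 → C:1 H:2
  CH2 → C:1 H:2
  CH2 → C:1 H:2
  CH2 → C:1 H:2
  CH2 → C:1 H:2
  CH2 → C:1 H:2
  CH2CH2OH → C:2 H:5 O:1
Element totals:
  C: 9
  H: 19
  Br: 1
  O: 1
Molecular formula: C9H19BrO.
DoU = (2C + 2 + N − H − X) / 2 = (2·9 + 2 + 0 − 19 − 1) / 2 = 0.

0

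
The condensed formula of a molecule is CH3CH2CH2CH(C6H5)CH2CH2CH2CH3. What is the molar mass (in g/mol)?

190.33 g/mol

Element totals:
  C: 14
  H: 22
Molecular formula: C14H22.
  M = 14(12.011) + 22(1.008)
    = 168.154 + 22.176 = 190.330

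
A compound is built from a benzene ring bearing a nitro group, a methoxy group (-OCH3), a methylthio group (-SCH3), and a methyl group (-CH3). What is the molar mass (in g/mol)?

213.25 g/mol

Atom tally by fragment:
  benzene ring core → C:6 H:6
  (− 4 ring H displaced by substituents)
  + NO2 → N:1 O:2
  + OCH3 → C:1 H:3 O:1
  + SCH3 → C:1 H:3 S:1
  + CH3 → C:1 H:3
Element totals:
  C: 9
  H: 11
  N: 1
  O: 3
  S: 1
Molecular formula: C9H11NO3S.
  M = 9(12.011) + 11(1.008) + 14.007 + 3(15.999) + 32.06
    = 108.099 + 11.088 + 14.007 + 47.997 + 32.060 = 213.251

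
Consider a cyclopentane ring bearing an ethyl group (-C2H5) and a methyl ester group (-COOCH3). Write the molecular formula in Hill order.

Atom tally by fragment:
  cyclopentane ring core → C:5 H:10
  (− 2 ring H displaced by substituents)
  + C2H5 → C:2 H:5
  + COOCH3 → C:2 H:3 O:2
Element totals:
  C: 9
  H: 16
  O: 2

C9H16O2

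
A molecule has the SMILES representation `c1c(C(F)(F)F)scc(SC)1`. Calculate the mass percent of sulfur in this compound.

Atom tally by fragment:
  thiophene ring core → C:4 H:4 S:1
  (− 2 ring H displaced by substituents)
  + CF3 → C:1 F:3
  + SCH3 → C:1 H:3 S:1
Element totals:
  C: 6
  H: 5
  F: 3
  S: 2
Molecular formula: C6H5F3S2.
Molar mass = 198.220 g/mol.
Mass from S: 2 × 32.06 = 64.120 g/mol.
%S = 64.120 / 198.220 × 100 = 32.35%.

32.35%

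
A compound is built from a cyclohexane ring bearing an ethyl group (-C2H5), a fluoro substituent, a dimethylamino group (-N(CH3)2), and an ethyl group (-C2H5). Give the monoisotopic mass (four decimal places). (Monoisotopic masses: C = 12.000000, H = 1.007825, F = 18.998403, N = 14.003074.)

201.1893

Atom tally by fragment:
  cyclohexane ring core → C:6 H:12
  (− 4 ring H displaced by substituents)
  + C2H5 → C:2 H:5
  + F → F:1
  + N(CH3)2 → N:1 C:2 H:6
  + C2H5 → C:2 H:5
Element totals:
  C: 12
  H: 24
  F: 1
  N: 1
Molecular formula: C12H24FN.
  M = 12(12.0) + 24(1.007825) + 18.998403 + 14.003074
    = 144.000000 + 24.187800 + 18.998403 + 14.003074 = 201.189277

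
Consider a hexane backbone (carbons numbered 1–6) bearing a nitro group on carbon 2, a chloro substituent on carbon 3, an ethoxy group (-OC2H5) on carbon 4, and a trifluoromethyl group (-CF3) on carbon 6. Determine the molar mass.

277.67 g/mol

Atom tally by fragment:
  CH3 → C:1 H:3
  CH(NO2) → C:1 H:1 N:1 O:2
  CH(Cl) → C:1 H:1 Cl:1
  CH(OC2H5) → C:3 H:6 O:1
  CH2 → C:1 H:2
  CH2CF3 → C:2 H:2 F:3
Element totals:
  C: 9
  H: 15
  Cl: 1
  F: 3
  N: 1
  O: 3
Molecular formula: C9H15ClF3NO3.
  M = 9(12.011) + 15(1.008) + 35.45 + 3(18.998) + 14.007 + 3(15.999)
    = 108.099 + 15.120 + 35.450 + 56.994 + 14.007 + 47.997 = 277.667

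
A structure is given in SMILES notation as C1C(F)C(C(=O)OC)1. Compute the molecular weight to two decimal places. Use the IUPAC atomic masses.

118.11 g/mol

Atom tally by fragment:
  cyclopropane ring core → C:3 H:6
  (− 2 ring H displaced by substituents)
  + F → F:1
  + COOCH3 → C:2 H:3 O:2
Element totals:
  C: 5
  H: 7
  F: 1
  O: 2
Molecular formula: C5H7FO2.
  M = 5(12.011) + 7(1.008) + 18.998 + 2(15.999)
    = 60.055 + 7.056 + 18.998 + 31.998 = 118.107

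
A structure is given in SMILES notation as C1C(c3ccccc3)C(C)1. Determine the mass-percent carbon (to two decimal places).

Atom tally by fragment:
  cyclopropane ring core → C:3 H:6
  (− 2 ring H displaced by substituents)
  + C6H5 → C:6 H:5
  + CH3 → C:1 H:3
Element totals:
  C: 10
  H: 12
Molecular formula: C10H12.
Molar mass = 132.206 g/mol.
Mass from C: 10 × 12.011 = 120.110 g/mol.
%C = 120.110 / 132.206 × 100 = 90.85%.

90.85%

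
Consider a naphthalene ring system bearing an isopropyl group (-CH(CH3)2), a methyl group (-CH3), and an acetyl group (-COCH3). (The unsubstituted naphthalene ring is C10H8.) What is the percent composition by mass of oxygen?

Atom tally by fragment:
  naphthalene ring system core → C:10 H:8
  (− 3 ring H displaced by substituents)
  + CH(CH3)2 → C:3 H:7
  + CH3 → C:1 H:3
  + COCH3 → C:2 H:3 O:1
Element totals:
  C: 16
  H: 18
  O: 1
Molecular formula: C16H18O.
Molar mass = 226.319 g/mol.
Mass from O: 1 × 15.999 = 15.999 g/mol.
%O = 15.999 / 226.319 × 100 = 7.07%.

7.07%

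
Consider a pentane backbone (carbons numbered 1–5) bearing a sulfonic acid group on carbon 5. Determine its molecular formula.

Atom tally by fragment:
  CH3 → C:1 H:3
  CH2 → C:1 H:2
  CH2 → C:1 H:2
  CH2 → C:1 H:2
  CH2SO3H → C:1 H:3 S:1 O:3
Element totals:
  C: 5
  H: 12
  O: 3
  S: 1

C5H12O3S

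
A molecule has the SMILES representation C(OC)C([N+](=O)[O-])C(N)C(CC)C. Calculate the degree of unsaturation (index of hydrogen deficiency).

1

Atom tally by fragment:
  CH3OCH2 → C:2 H:5 O:1
  CH(NO2) → C:1 H:1 N:1 O:2
  CH(NH2) → C:1 H:3 N:1
  CH(C2H5) → C:3 H:6
  CH3 → C:1 H:3
Element totals:
  C: 8
  H: 18
  N: 2
  O: 3
Molecular formula: C8H18N2O3.
DoU = (2C + 2 + N − H − X) / 2 = (2·8 + 2 + 2 − 18 − 0) / 2 = 1.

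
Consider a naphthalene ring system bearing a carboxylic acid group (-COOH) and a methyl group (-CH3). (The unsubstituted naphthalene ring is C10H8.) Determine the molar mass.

Atom tally by fragment:
  naphthalene ring system core → C:10 H:8
  (− 2 ring H displaced by substituents)
  + COOH → C:1 H:1 O:2
  + CH3 → C:1 H:3
Element totals:
  C: 12
  H: 10
  O: 2
Molecular formula: C12H10O2.
  M = 12(12.011) + 10(1.008) + 2(15.999)
    = 144.132 + 10.080 + 31.998 = 186.210

186.21 g/mol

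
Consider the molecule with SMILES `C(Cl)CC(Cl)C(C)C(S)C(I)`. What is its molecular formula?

Atom tally by fragment:
  ClCH2 → C:1 H:2 Cl:1
  CH2 → C:1 H:2
  CH(Cl) → C:1 H:1 Cl:1
  CH(CH3) → C:2 H:4
  CH(SH) → C:1 H:2 S:1
  CH2I → C:1 H:2 I:1
Element totals:
  C: 7
  H: 13
  Cl: 2
  I: 1
  S: 1

C7H13Cl2IS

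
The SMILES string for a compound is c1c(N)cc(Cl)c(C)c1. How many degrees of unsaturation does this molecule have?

4

Atom tally by fragment:
  benzene ring core → C:6 H:6
  (− 3 ring H displaced by substituents)
  + NH2 → N:1 H:2
  + Cl → Cl:1
  + CH3 → C:1 H:3
Element totals:
  C: 7
  H: 8
  Cl: 1
  N: 1
Molecular formula: C7H8ClN.
DoU = (2C + 2 + N − H − X) / 2 = (2·7 + 2 + 1 − 8 − 1) / 2 = 4.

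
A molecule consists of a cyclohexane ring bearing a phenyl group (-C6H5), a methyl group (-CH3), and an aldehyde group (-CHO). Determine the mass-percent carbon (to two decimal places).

Atom tally by fragment:
  cyclohexane ring core → C:6 H:12
  (− 3 ring H displaced by substituents)
  + C6H5 → C:6 H:5
  + CH3 → C:1 H:3
  + CHO → C:1 H:1 O:1
Element totals:
  C: 14
  H: 18
  O: 1
Molecular formula: C14H18O.
Molar mass = 202.297 g/mol.
Mass from C: 14 × 12.011 = 168.154 g/mol.
%C = 168.154 / 202.297 × 100 = 83.12%.

83.12%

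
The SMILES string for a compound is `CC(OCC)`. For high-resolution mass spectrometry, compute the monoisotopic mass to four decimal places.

Atom tally by fragment:
  CH3 → C:1 H:3
  CH2OC2H5 → C:3 H:7 O:1
Element totals:
  C: 4
  H: 10
  O: 1
Molecular formula: C4H10O.
  M = 4(12.0) + 10(1.007825) + 15.994915
    = 48.000000 + 10.078250 + 15.994915 = 74.073165

74.0732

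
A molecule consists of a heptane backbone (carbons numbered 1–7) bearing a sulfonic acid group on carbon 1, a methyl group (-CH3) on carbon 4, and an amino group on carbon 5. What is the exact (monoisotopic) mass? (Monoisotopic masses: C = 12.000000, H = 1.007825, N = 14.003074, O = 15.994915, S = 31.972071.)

Atom tally by fragment:
  HO3SCH2 → C:1 H:3 S:1 O:3
  CH2 → C:1 H:2
  CH2 → C:1 H:2
  CH(CH3) → C:2 H:4
  CH(NH2) → C:1 H:3 N:1
  CH2 → C:1 H:2
  CH3 → C:1 H:3
Element totals:
  C: 8
  H: 19
  N: 1
  O: 3
  S: 1
Molecular formula: C8H19NO3S.
  M = 8(12.0) + 19(1.007825) + 14.003074 + 3(15.994915) + 31.972071
    = 96.000000 + 19.148675 + 14.003074 + 47.984745 + 31.972071 = 209.108565

209.1086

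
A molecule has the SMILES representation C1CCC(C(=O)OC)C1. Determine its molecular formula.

C7H12O2

Atom tally by fragment:
  cyclopentane ring core → C:5 H:10
  (− 1 ring H displaced by substituents)
  + COOCH3 → C:2 H:3 O:2
Element totals:
  C: 7
  H: 12
  O: 2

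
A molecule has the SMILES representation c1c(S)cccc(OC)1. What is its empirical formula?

Atom tally by fragment:
  benzene ring core → C:6 H:6
  (− 2 ring H displaced by substituents)
  + SH → S:1 H:1
  + OCH3 → C:1 H:3 O:1
Element totals:
  C: 7
  H: 8
  O: 1
  S: 1
Molecular formula: C7H8OS.
gcd of subscripts (7, 8, 1, 1) = 1, so the empirical formula equals the molecular formula.

C7H8OS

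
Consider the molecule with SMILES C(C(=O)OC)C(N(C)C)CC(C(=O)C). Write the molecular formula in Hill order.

Atom tally by fragment:
  CH3OOCCH2 → C:3 H:5 O:2
  CH(N(CH3)2) → C:3 H:7 N:1
  CH2 → C:1 H:2
  CH2COCH3 → C:3 H:5 O:1
Element totals:
  C: 10
  H: 19
  N: 1
  O: 3

C10H19NO3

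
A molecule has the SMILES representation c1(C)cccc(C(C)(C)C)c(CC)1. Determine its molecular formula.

C13H20

Atom tally by fragment:
  benzene ring core → C:6 H:6
  (− 3 ring H displaced by substituents)
  + CH3 → C:1 H:3
  + C(CH3)3 → C:4 H:9
  + C2H5 → C:2 H:5
Element totals:
  C: 13
  H: 20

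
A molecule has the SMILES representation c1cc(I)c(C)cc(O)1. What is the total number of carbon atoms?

7

Atom tally by fragment:
  benzene ring core → C:6 H:6
  (− 3 ring H displaced by substituents)
  + I → I:1
  + CH3 → C:1 H:3
  + OH → O:1 H:1
Element totals:
  C: 7
  H: 7
  I: 1
  O: 1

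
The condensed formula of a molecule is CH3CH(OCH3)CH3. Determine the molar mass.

Atom tally by fragment:
  CH3 → C:1 H:3
  CH(OCH3) → C:2 H:4 O:1
  CH3 → C:1 H:3
Element totals:
  C: 4
  H: 10
  O: 1
Molecular formula: C4H10O.
  M = 4(12.011) + 10(1.008) + 15.999
    = 48.044 + 10.080 + 15.999 = 74.123

74.12 g/mol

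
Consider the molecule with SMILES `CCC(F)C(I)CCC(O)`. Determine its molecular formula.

C7H14FIO

Atom tally by fragment:
  CH3 → C:1 H:3
  CH2 → C:1 H:2
  CH(F) → C:1 H:1 F:1
  CH(I) → C:1 H:1 I:1
  CH2 → C:1 H:2
  CH2 → C:1 H:2
  CH2OH → C:1 H:3 O:1
Element totals:
  C: 7
  H: 14
  F: 1
  I: 1
  O: 1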